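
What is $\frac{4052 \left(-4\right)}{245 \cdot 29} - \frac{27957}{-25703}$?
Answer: $- \frac{217959739}{182619815} \approx -1.1935$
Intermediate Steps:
$\frac{4052 \left(-4\right)}{245 \cdot 29} - \frac{27957}{-25703} = - \frac{16208}{7105} - - \frac{27957}{25703} = \left(-16208\right) \frac{1}{7105} + \frac{27957}{25703} = - \frac{16208}{7105} + \frac{27957}{25703} = - \frac{217959739}{182619815}$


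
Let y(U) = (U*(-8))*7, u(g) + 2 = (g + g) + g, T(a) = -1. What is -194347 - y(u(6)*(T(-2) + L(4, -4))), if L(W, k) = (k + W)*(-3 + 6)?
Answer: -195243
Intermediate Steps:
L(W, k) = 3*W + 3*k (L(W, k) = (W + k)*3 = 3*W + 3*k)
u(g) = -2 + 3*g (u(g) = -2 + ((g + g) + g) = -2 + (2*g + g) = -2 + 3*g)
y(U) = -56*U (y(U) = -8*U*7 = -56*U)
-194347 - y(u(6)*(T(-2) + L(4, -4))) = -194347 - (-56)*(-2 + 3*6)*(-1 + (3*4 + 3*(-4))) = -194347 - (-56)*(-2 + 18)*(-1 + (12 - 12)) = -194347 - (-56)*16*(-1 + 0) = -194347 - (-56)*16*(-1) = -194347 - (-56)*(-16) = -194347 - 1*896 = -194347 - 896 = -195243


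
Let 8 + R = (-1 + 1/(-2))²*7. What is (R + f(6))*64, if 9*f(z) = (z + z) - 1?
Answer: 5168/9 ≈ 574.22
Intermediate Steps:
R = 31/4 (R = -8 + (-1 + 1/(-2))²*7 = -8 + (-1 - ½)²*7 = -8 + (-3/2)²*7 = -8 + (9/4)*7 = -8 + 63/4 = 31/4 ≈ 7.7500)
f(z) = -⅑ + 2*z/9 (f(z) = ((z + z) - 1)/9 = (2*z - 1)/9 = (-1 + 2*z)/9 = -⅑ + 2*z/9)
(R + f(6))*64 = (31/4 + (-⅑ + (2/9)*6))*64 = (31/4 + (-⅑ + 4/3))*64 = (31/4 + 11/9)*64 = (323/36)*64 = 5168/9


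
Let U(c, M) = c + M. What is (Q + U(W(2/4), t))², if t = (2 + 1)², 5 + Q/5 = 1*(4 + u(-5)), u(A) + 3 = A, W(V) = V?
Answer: 5041/4 ≈ 1260.3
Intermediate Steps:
u(A) = -3 + A
Q = -45 (Q = -25 + 5*(1*(4 + (-3 - 5))) = -25 + 5*(1*(4 - 8)) = -25 + 5*(1*(-4)) = -25 + 5*(-4) = -25 - 20 = -45)
t = 9 (t = 3² = 9)
U(c, M) = M + c
(Q + U(W(2/4), t))² = (-45 + (9 + 2/4))² = (-45 + (9 + 2*(¼)))² = (-45 + (9 + ½))² = (-45 + 19/2)² = (-71/2)² = 5041/4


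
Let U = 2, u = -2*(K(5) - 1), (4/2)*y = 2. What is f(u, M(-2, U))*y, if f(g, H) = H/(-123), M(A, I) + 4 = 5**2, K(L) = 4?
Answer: -7/41 ≈ -0.17073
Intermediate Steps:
y = 1 (y = (1/2)*2 = 1)
u = -6 (u = -2*(4 - 1) = -2*3 = -6)
M(A, I) = 21 (M(A, I) = -4 + 5**2 = -4 + 25 = 21)
f(g, H) = -H/123 (f(g, H) = H*(-1/123) = -H/123)
f(u, M(-2, U))*y = -1/123*21*1 = -7/41*1 = -7/41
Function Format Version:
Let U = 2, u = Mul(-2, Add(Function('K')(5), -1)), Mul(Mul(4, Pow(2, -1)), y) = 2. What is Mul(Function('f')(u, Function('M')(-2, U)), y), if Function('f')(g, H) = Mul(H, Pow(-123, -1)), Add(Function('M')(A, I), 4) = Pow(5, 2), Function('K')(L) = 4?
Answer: Rational(-7, 41) ≈ -0.17073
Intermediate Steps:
y = 1 (y = Mul(Rational(1, 2), 2) = 1)
u = -6 (u = Mul(-2, Add(4, -1)) = Mul(-2, 3) = -6)
Function('M')(A, I) = 21 (Function('M')(A, I) = Add(-4, Pow(5, 2)) = Add(-4, 25) = 21)
Function('f')(g, H) = Mul(Rational(-1, 123), H) (Function('f')(g, H) = Mul(H, Rational(-1, 123)) = Mul(Rational(-1, 123), H))
Mul(Function('f')(u, Function('M')(-2, U)), y) = Mul(Mul(Rational(-1, 123), 21), 1) = Mul(Rational(-7, 41), 1) = Rational(-7, 41)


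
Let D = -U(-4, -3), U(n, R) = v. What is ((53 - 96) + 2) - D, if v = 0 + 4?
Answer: -37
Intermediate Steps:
v = 4
U(n, R) = 4
D = -4 (D = -1*4 = -4)
((53 - 96) + 2) - D = ((53 - 96) + 2) - 1*(-4) = (-43 + 2) + 4 = -41 + 4 = -37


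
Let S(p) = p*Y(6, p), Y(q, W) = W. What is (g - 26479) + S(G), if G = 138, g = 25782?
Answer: 18347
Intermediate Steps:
S(p) = p² (S(p) = p*p = p²)
(g - 26479) + S(G) = (25782 - 26479) + 138² = -697 + 19044 = 18347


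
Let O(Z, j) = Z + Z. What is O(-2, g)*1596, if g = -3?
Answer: -6384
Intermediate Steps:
O(Z, j) = 2*Z
O(-2, g)*1596 = (2*(-2))*1596 = -4*1596 = -6384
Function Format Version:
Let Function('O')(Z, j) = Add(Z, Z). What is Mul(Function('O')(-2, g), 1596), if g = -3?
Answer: -6384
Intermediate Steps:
Function('O')(Z, j) = Mul(2, Z)
Mul(Function('O')(-2, g), 1596) = Mul(Mul(2, -2), 1596) = Mul(-4, 1596) = -6384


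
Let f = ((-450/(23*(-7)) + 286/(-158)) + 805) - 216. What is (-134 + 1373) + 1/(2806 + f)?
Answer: 53516798867/43193532 ≈ 1239.0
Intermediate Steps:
f = 7504018/12719 (f = ((-450/(-161) + 286*(-1/158)) + 805) - 216 = ((-450*(-1/161) - 143/79) + 805) - 216 = ((450/161 - 143/79) + 805) - 216 = (12527/12719 + 805) - 216 = 10251322/12719 - 216 = 7504018/12719 ≈ 589.98)
(-134 + 1373) + 1/(2806 + f) = (-134 + 1373) + 1/(2806 + 7504018/12719) = 1239 + 1/(43193532/12719) = 1239 + 12719/43193532 = 53516798867/43193532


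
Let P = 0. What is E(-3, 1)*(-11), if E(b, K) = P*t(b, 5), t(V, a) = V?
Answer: 0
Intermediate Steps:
E(b, K) = 0 (E(b, K) = 0*b = 0)
E(-3, 1)*(-11) = 0*(-11) = 0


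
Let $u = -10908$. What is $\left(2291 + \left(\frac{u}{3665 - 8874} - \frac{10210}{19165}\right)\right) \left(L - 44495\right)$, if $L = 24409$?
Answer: $- \frac{919406557415918}{19966097} \approx -4.6048 \cdot 10^{7}$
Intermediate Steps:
$\left(2291 + \left(\frac{u}{3665 - 8874} - \frac{10210}{19165}\right)\right) \left(L - 44495\right) = \left(2291 - \left(\frac{2042}{3833} + \frac{10908}{3665 - 8874}\right)\right) \left(24409 - 44495\right) = \left(2291 - \left(\frac{2042}{3833} + \frac{10908}{3665 - 8874}\right)\right) \left(-20086\right) = \left(2291 - \left(\frac{2042}{3833} + \frac{10908}{-5209}\right)\right) \left(-20086\right) = \left(2291 - - \frac{31173586}{19966097}\right) \left(-20086\right) = \left(2291 + \left(\frac{10908}{5209} - \frac{2042}{3833}\right)\right) \left(-20086\right) = \left(2291 + \frac{31173586}{19966097}\right) \left(-20086\right) = \frac{45773501813}{19966097} \left(-20086\right) = - \frac{919406557415918}{19966097}$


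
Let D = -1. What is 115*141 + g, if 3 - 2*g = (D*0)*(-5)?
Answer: 32433/2 ≈ 16217.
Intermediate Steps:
g = 3/2 (g = 3/2 - (-1*0)*(-5)/2 = 3/2 - 0*(-5) = 3/2 - ½*0 = 3/2 + 0 = 3/2 ≈ 1.5000)
115*141 + g = 115*141 + 3/2 = 16215 + 3/2 = 32433/2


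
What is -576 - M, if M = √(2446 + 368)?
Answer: -576 - √2814 ≈ -629.05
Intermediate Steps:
M = √2814 ≈ 53.047
-576 - M = -576 - √2814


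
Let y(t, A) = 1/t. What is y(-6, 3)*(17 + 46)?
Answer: -21/2 ≈ -10.500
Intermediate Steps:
y(-6, 3)*(17 + 46) = (17 + 46)/(-6) = -1/6*63 = -21/2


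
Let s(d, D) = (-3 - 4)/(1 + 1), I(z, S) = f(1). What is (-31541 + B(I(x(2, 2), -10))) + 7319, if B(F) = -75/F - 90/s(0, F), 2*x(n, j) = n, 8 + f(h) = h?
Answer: -169299/7 ≈ -24186.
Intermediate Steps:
f(h) = -8 + h
x(n, j) = n/2
I(z, S) = -7 (I(z, S) = -8 + 1 = -7)
s(d, D) = -7/2
B(F) = 180/7 - 75/F (B(F) = -75/F - 90/(-7/2) = -75/F - 90*(-2/7) = -75/F + 180/7 = 180/7 - 75/F)
(-31541 + B(I(x(2, 2), -10))) + 7319 = (-31541 + (180/7 - 75/(-7))) + 7319 = (-31541 + (180/7 - 75*(-1/7))) + 7319 = (-31541 + (180/7 + 75/7)) + 7319 = (-31541 + 255/7) + 7319 = -220532/7 + 7319 = -169299/7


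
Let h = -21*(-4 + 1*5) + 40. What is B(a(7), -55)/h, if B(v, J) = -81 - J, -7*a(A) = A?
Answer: -26/19 ≈ -1.3684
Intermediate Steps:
a(A) = -A/7
h = 19 (h = -21*(-4 + 5) + 40 = -21*1 + 40 = -21 + 40 = 19)
B(a(7), -55)/h = (-81 - 1*(-55))/19 = (-81 + 55)*(1/19) = -26*1/19 = -26/19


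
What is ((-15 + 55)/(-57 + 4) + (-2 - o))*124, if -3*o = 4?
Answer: -28024/159 ≈ -176.25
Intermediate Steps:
o = -4/3 (o = -1/3*4 = -4/3 ≈ -1.3333)
((-15 + 55)/(-57 + 4) + (-2 - o))*124 = ((-15 + 55)/(-57 + 4) + (-2 - 1*(-4/3)))*124 = (40/(-53) + (-2 + 4/3))*124 = (40*(-1/53) - 2/3)*124 = (-40/53 - 2/3)*124 = -226/159*124 = -28024/159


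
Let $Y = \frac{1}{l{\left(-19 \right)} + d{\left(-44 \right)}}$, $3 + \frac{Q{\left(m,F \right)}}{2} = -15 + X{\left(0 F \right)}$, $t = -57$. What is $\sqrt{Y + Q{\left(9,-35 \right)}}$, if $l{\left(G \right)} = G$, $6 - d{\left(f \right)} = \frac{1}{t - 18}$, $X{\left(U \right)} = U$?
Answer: $\frac{i \sqrt{34225386}}{974} \approx 6.0064 i$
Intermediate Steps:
$d{\left(f \right)} = \frac{451}{75}$ ($d{\left(f \right)} = 6 - \frac{1}{-57 - 18} = 6 - \frac{1}{-75} = 6 - - \frac{1}{75} = 6 + \frac{1}{75} = \frac{451}{75}$)
$Q{\left(m,F \right)} = -36$ ($Q{\left(m,F \right)} = -6 + 2 \left(-15 + 0 F\right) = -6 + 2 \left(-15 + 0\right) = -6 + 2 \left(-15\right) = -6 - 30 = -36$)
$Y = - \frac{75}{974}$ ($Y = \frac{1}{-19 + \frac{451}{75}} = \frac{1}{- \frac{974}{75}} = - \frac{75}{974} \approx -0.077002$)
$\sqrt{Y + Q{\left(9,-35 \right)}} = \sqrt{- \frac{75}{974} - 36} = \sqrt{- \frac{35139}{974}} = \frac{i \sqrt{34225386}}{974}$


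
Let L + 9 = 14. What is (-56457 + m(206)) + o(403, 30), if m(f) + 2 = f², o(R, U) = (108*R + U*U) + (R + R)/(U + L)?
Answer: 1064841/35 ≈ 30424.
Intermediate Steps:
L = 5 (L = -9 + 14 = 5)
o(R, U) = U² + 108*R + 2*R/(5 + U) (o(R, U) = (108*R + U*U) + (R + R)/(U + 5) = (108*R + U²) + (2*R)/(5 + U) = (U² + 108*R) + 2*R/(5 + U) = U² + 108*R + 2*R/(5 + U))
m(f) = -2 + f²
(-56457 + m(206)) + o(403, 30) = (-56457 + (-2 + 206²)) + (30³ + 5*30² + 542*403 + 108*403*30)/(5 + 30) = (-56457 + (-2 + 42436)) + (27000 + 5*900 + 218426 + 1305720)/35 = (-56457 + 42434) + (27000 + 4500 + 218426 + 1305720)/35 = -14023 + (1/35)*1555646 = -14023 + 1555646/35 = 1064841/35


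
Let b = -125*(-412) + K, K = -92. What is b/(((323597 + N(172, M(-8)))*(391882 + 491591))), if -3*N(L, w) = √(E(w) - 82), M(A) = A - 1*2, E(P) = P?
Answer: 2935671984/16325804376685679 + 6048*I*√23/16325804376685679 ≈ 1.7982e-7 + 1.7766e-12*I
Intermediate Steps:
M(A) = -2 + A (M(A) = A - 2 = -2 + A)
b = 51408 (b = -125*(-412) - 92 = 51500 - 92 = 51408)
N(L, w) = -√(-82 + w)/3 (N(L, w) = -√(w - 82)/3 = -√(-82 + w)/3)
b/(((323597 + N(172, M(-8)))*(391882 + 491591))) = 51408/(((323597 - √(-82 + (-2 - 8))/3)*(391882 + 491591))) = 51408/(((323597 - √(-82 - 10)/3)*883473)) = 51408/(((323597 - 2*I*√23/3)*883473)) = 51408/(285889212381 - 588982*I*√23)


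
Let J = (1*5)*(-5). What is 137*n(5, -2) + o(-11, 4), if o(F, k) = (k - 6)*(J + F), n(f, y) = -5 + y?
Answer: -887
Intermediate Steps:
J = -25 (J = 5*(-5) = -25)
o(F, k) = (-25 + F)*(-6 + k) (o(F, k) = (k - 6)*(-25 + F) = (-6 + k)*(-25 + F) = (-25 + F)*(-6 + k))
137*n(5, -2) + o(-11, 4) = 137*(-5 - 2) + (150 - 25*4 - 6*(-11) - 11*4) = 137*(-7) + (150 - 100 + 66 - 44) = -959 + 72 = -887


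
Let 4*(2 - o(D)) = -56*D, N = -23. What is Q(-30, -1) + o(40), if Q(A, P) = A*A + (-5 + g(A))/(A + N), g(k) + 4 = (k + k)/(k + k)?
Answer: 77494/53 ≈ 1462.2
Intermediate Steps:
o(D) = 2 + 14*D (o(D) = 2 - (-14)*D = 2 + 14*D)
g(k) = -3 (g(k) = -4 + (k + k)/(k + k) = -4 + (2*k)/((2*k)) = -4 + (2*k)*(1/(2*k)) = -4 + 1 = -3)
Q(A, P) = A² - 8/(-23 + A) (Q(A, P) = A*A + (-5 - 3)/(A - 23) = A² - 8/(-23 + A))
Q(-30, -1) + o(40) = (-8 + (-30)³ - 23*(-30)²)/(-23 - 30) + (2 + 14*40) = (-8 - 27000 - 23*900)/(-53) + (2 + 560) = -(-8 - 27000 - 20700)/53 + 562 = -1/53*(-47708) + 562 = 47708/53 + 562 = 77494/53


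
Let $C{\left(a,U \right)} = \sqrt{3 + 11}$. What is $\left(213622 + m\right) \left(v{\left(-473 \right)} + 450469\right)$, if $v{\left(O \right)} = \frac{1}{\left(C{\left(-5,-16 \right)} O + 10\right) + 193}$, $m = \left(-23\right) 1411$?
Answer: $\frac{36037058939274130}{441571} - \frac{85692937 \sqrt{14}}{3090997} \approx 8.1611 \cdot 10^{10}$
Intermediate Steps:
$C{\left(a,U \right)} = \sqrt{14}$
$m = -32453$
$v{\left(O \right)} = \frac{1}{203 + O \sqrt{14}}$ ($v{\left(O \right)} = \frac{1}{\left(\sqrt{14} O + 10\right) + 193} = \frac{1}{\left(O \sqrt{14} + 10\right) + 193} = \frac{1}{\left(10 + O \sqrt{14}\right) + 193} = \frac{1}{203 + O \sqrt{14}}$)
$\left(213622 + m\right) \left(v{\left(-473 \right)} + 450469\right) = \left(213622 - 32453\right) \left(\frac{1}{203 - 473 \sqrt{14}} + 450469\right) = 181169 \left(450469 + \frac{1}{203 - 473 \sqrt{14}}\right) = 81611018261 + \frac{181169}{203 - 473 \sqrt{14}}$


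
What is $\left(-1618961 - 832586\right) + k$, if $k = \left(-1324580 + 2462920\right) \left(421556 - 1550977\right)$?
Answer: $-1285667552687$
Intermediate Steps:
$k = -1285665101140$ ($k = 1138340 \left(-1129421\right) = -1285665101140$)
$\left(-1618961 - 832586\right) + k = \left(-1618961 - 832586\right) - 1285665101140 = -2451547 - 1285665101140 = -1285667552687$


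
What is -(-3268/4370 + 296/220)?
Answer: -756/1265 ≈ -0.59763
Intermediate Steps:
-(-3268/4370 + 296/220) = -(-3268*1/4370 + 296*(1/220)) = -(-86/115 + 74/55) = -1*756/1265 = -756/1265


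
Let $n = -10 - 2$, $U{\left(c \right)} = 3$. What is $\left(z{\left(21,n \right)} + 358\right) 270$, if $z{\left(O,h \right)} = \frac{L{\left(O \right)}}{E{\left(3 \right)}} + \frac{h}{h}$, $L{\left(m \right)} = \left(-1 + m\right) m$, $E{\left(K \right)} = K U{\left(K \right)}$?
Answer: $109530$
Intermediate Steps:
$n = -12$ ($n = -10 - 2 = -12$)
$E{\left(K \right)} = 3 K$ ($E{\left(K \right)} = K 3 = 3 K$)
$L{\left(m \right)} = m \left(-1 + m\right)$
$z{\left(O,h \right)} = 1 + \frac{O \left(-1 + O\right)}{9}$ ($z{\left(O,h \right)} = \frac{O \left(-1 + O\right)}{3 \cdot 3} + \frac{h}{h} = \frac{O \left(-1 + O\right)}{9} + 1 = 1 + \frac{O \left(-1 + O\right)}{9}$)
$\left(z{\left(21,n \right)} + 358\right) 270 = \left(\left(1 + \frac{1}{9} \cdot 21 \left(-1 + 21\right)\right) + 358\right) 270 = \left(\left(1 + \frac{1}{9} \cdot 21 \cdot 20\right) + 358\right) 270 = \left(\left(1 + \frac{140}{3}\right) + 358\right) 270 = \left(\frac{143}{3} + 358\right) 270 = \frac{1217}{3} \cdot 270 = 109530$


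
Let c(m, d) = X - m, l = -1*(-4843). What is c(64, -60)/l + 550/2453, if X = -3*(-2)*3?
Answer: 231892/1079989 ≈ 0.21472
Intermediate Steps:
l = 4843
X = 18 (X = 6*3 = 18)
c(m, d) = 18 - m
c(64, -60)/l + 550/2453 = (18 - 1*64)/4843 + 550/2453 = (18 - 64)*(1/4843) + 550*(1/2453) = -46*1/4843 + 50/223 = -46/4843 + 50/223 = 231892/1079989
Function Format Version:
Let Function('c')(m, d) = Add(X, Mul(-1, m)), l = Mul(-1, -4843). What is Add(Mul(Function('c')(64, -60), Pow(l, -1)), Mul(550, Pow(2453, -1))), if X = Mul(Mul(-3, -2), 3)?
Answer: Rational(231892, 1079989) ≈ 0.21472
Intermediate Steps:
l = 4843
X = 18 (X = Mul(6, 3) = 18)
Function('c')(m, d) = Add(18, Mul(-1, m))
Add(Mul(Function('c')(64, -60), Pow(l, -1)), Mul(550, Pow(2453, -1))) = Add(Mul(Add(18, Mul(-1, 64)), Pow(4843, -1)), Mul(550, Pow(2453, -1))) = Add(Mul(Add(18, -64), Rational(1, 4843)), Mul(550, Rational(1, 2453))) = Add(Mul(-46, Rational(1, 4843)), Rational(50, 223)) = Add(Rational(-46, 4843), Rational(50, 223)) = Rational(231892, 1079989)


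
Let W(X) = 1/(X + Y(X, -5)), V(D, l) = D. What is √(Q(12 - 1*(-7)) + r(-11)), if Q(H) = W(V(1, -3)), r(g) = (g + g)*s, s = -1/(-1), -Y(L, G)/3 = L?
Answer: 3*I*√10/2 ≈ 4.7434*I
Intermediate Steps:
Y(L, G) = -3*L
s = 1 (s = -1*(-1) = 1)
W(X) = -1/(2*X) (W(X) = 1/(X - 3*X) = 1/(-2*X) = -1/(2*X))
r(g) = 2*g (r(g) = (g + g)*1 = (2*g)*1 = 2*g)
Q(H) = -½ (Q(H) = -½/1 = -½*1 = -½)
√(Q(12 - 1*(-7)) + r(-11)) = √(-½ + 2*(-11)) = √(-½ - 22) = √(-45/2) = 3*I*√10/2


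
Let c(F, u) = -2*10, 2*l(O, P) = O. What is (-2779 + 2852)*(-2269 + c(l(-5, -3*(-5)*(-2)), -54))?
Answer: -167097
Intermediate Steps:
l(O, P) = O/2
c(F, u) = -20
(-2779 + 2852)*(-2269 + c(l(-5, -3*(-5)*(-2)), -54)) = (-2779 + 2852)*(-2269 - 20) = 73*(-2289) = -167097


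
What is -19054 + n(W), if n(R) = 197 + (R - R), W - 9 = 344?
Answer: -18857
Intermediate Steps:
W = 353 (W = 9 + 344 = 353)
n(R) = 197 (n(R) = 197 + 0 = 197)
-19054 + n(W) = -19054 + 197 = -18857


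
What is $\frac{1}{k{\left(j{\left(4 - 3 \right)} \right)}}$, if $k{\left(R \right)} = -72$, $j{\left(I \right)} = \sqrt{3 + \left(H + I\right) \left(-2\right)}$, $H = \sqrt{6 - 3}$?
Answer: $- \frac{1}{72} \approx -0.013889$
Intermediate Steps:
$H = \sqrt{3} \approx 1.732$
$j{\left(I \right)} = \sqrt{3 - 2 I - 2 \sqrt{3}}$ ($j{\left(I \right)} = \sqrt{3 + \left(\sqrt{3} + I\right) \left(-2\right)} = \sqrt{3 + \left(I + \sqrt{3}\right) \left(-2\right)} = \sqrt{3 - \left(2 I + 2 \sqrt{3}\right)} = \sqrt{3 - 2 I - 2 \sqrt{3}}$)
$\frac{1}{k{\left(j{\left(4 - 3 \right)} \right)}} = \frac{1}{-72} = - \frac{1}{72}$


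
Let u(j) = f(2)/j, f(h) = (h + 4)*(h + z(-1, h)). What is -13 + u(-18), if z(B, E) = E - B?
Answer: -44/3 ≈ -14.667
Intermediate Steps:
f(h) = (1 + 2*h)*(4 + h) (f(h) = (h + 4)*(h + (h - 1*(-1))) = (4 + h)*(h + (h + 1)) = (4 + h)*(h + (1 + h)) = (4 + h)*(1 + 2*h) = (1 + 2*h)*(4 + h))
u(j) = 30/j (u(j) = (4 + 2*2² + 9*2)/j = (4 + 2*4 + 18)/j = (4 + 8 + 18)/j = 30/j)
-13 + u(-18) = -13 + 30/(-18) = -13 + 30*(-1/18) = -13 - 5/3 = -44/3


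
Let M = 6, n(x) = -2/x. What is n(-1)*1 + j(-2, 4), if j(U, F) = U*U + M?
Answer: 12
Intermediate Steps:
j(U, F) = 6 + U² (j(U, F) = U*U + 6 = U² + 6 = 6 + U²)
n(-1)*1 + j(-2, 4) = -2/(-1)*1 + (6 + (-2)²) = -2*(-1)*1 + (6 + 4) = 2*1 + 10 = 2 + 10 = 12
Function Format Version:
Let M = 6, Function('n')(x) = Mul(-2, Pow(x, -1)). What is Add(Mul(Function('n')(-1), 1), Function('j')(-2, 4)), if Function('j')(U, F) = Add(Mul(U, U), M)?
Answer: 12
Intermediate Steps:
Function('j')(U, F) = Add(6, Pow(U, 2)) (Function('j')(U, F) = Add(Mul(U, U), 6) = Add(Pow(U, 2), 6) = Add(6, Pow(U, 2)))
Add(Mul(Function('n')(-1), 1), Function('j')(-2, 4)) = Add(Mul(Mul(-2, Pow(-1, -1)), 1), Add(6, Pow(-2, 2))) = Add(Mul(Mul(-2, -1), 1), Add(6, 4)) = Add(Mul(2, 1), 10) = Add(2, 10) = 12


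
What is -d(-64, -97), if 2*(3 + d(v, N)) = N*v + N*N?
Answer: -15611/2 ≈ -7805.5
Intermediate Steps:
d(v, N) = -3 + N²/2 + N*v/2 (d(v, N) = -3 + (N*v + N*N)/2 = -3 + (N*v + N²)/2 = -3 + (N² + N*v)/2 = -3 + (N²/2 + N*v/2) = -3 + N²/2 + N*v/2)
-d(-64, -97) = -(-3 + (½)*(-97)² + (½)*(-97)*(-64)) = -(-3 + (½)*9409 + 3104) = -(-3 + 9409/2 + 3104) = -1*15611/2 = -15611/2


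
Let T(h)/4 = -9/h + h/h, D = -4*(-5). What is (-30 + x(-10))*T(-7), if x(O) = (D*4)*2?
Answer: 8320/7 ≈ 1188.6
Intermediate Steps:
D = 20
T(h) = 4 - 36/h (T(h) = 4*(-9/h + h/h) = 4*(-9/h + 1) = 4*(1 - 9/h) = 4 - 36/h)
x(O) = 160 (x(O) = (20*4)*2 = 80*2 = 160)
(-30 + x(-10))*T(-7) = (-30 + 160)*(4 - 36/(-7)) = 130*(4 - 36*(-⅐)) = 130*(4 + 36/7) = 130*(64/7) = 8320/7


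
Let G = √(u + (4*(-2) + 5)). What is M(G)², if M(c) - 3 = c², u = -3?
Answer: 9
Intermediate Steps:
G = I*√6 (G = √(-3 + (4*(-2) + 5)) = √(-3 + (-8 + 5)) = √(-3 - 3) = √(-6) = I*√6 ≈ 2.4495*I)
M(c) = 3 + c²
M(G)² = (3 + (I*√6)²)² = (3 - 6)² = (-3)² = 9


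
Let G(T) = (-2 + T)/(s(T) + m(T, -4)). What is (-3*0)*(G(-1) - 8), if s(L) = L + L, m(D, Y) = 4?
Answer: 0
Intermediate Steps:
s(L) = 2*L
G(T) = (-2 + T)/(4 + 2*T) (G(T) = (-2 + T)/(2*T + 4) = (-2 + T)/(4 + 2*T))
(-3*0)*(G(-1) - 8) = (-3*0)*((-2 - 1)/(2*(2 - 1)) - 8) = 0*((½)*(-3)/1 - 8) = 0*((½)*1*(-3) - 8) = 0*(-3/2 - 8) = 0*(-19/2) = 0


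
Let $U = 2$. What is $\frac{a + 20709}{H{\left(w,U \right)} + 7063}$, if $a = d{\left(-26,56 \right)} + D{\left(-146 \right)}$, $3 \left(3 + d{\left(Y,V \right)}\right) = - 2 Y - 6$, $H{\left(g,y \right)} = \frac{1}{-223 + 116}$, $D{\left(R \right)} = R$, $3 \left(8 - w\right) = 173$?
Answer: $\frac{3302341}{1133610} \approx 2.9131$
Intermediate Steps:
$w = - \frac{149}{3}$ ($w = 8 - \frac{173}{3} = - \frac{149}{3} \approx -49.667$)
$H{\left(g,y \right)} = - \frac{1}{107}$ ($H{\left(g,y \right)} = \frac{1}{-107} = - \frac{1}{107}$)
$d{\left(Y,V \right)} = -5 - \frac{2 Y}{3}$ ($d{\left(Y,V \right)} = -3 + \frac{- 2 Y - 6}{3} = -3 + \frac{-6 - 2 Y}{3} = -3 - \left(2 + \frac{2 Y}{3}\right) = -5 - \frac{2 Y}{3}$)
$a = - \frac{401}{3}$ ($a = \left(-5 - - \frac{52}{3}\right) - 146 = \left(-5 + \frac{52}{3}\right) - 146 = \frac{37}{3} - 146 = - \frac{401}{3} \approx -133.67$)
$\frac{a + 20709}{H{\left(w,U \right)} + 7063} = \frac{- \frac{401}{3} + 20709}{- \frac{1}{107} + 7063} = \frac{61726}{3 \cdot \frac{755740}{107}} = \frac{61726}{3} \cdot \frac{107}{755740} = \frac{3302341}{1133610}$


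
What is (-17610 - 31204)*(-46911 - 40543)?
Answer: 4268979556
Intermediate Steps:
(-17610 - 31204)*(-46911 - 40543) = -48814*(-87454) = 4268979556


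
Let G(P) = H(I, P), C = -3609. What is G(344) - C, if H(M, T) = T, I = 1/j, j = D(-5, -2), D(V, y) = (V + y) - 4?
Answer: 3953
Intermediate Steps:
D(V, y) = -4 + V + y
j = -11 (j = -4 - 5 - 2 = -11)
I = -1/11 (I = 1/(-11) = -1/11 ≈ -0.090909)
G(P) = P
G(344) - C = 344 - 1*(-3609) = 344 + 3609 = 3953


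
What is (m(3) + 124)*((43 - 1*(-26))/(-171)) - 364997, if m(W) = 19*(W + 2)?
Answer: -6936622/19 ≈ -3.6509e+5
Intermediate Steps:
m(W) = 38 + 19*W (m(W) = 19*(2 + W) = 38 + 19*W)
(m(3) + 124)*((43 - 1*(-26))/(-171)) - 364997 = ((38 + 19*3) + 124)*((43 - 1*(-26))/(-171)) - 364997 = ((38 + 57) + 124)*((43 + 26)*(-1/171)) - 364997 = (95 + 124)*(69*(-1/171)) - 364997 = 219*(-23/57) - 364997 = -1679/19 - 364997 = -6936622/19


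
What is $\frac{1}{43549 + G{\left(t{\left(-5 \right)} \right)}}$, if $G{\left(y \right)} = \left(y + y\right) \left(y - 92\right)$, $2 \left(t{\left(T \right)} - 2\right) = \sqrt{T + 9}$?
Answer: $\frac{1}{43015} \approx 2.3248 \cdot 10^{-5}$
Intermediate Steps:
$t{\left(T \right)} = 2 + \frac{\sqrt{9 + T}}{2}$ ($t{\left(T \right)} = 2 + \frac{\sqrt{T + 9}}{2} = 2 + \frac{\sqrt{9 + T}}{2}$)
$G{\left(y \right)} = 2 y \left(-92 + y\right)$
$\frac{1}{43549 + G{\left(t{\left(-5 \right)} \right)}} = \frac{1}{43549 + 2 \left(2 + \frac{\sqrt{9 - 5}}{2}\right) \left(-92 + \left(2 + \frac{\sqrt{9 - 5}}{2}\right)\right)} = \frac{1}{43549 + 2 \left(2 + \frac{\sqrt{4}}{2}\right) \left(-92 + \left(2 + \frac{\sqrt{4}}{2}\right)\right)} = \frac{1}{43549 + 2 \left(2 + \frac{1}{2} \cdot 2\right) \left(-92 + \left(2 + \frac{1}{2} \cdot 2\right)\right)} = \frac{1}{43549 + 2 \left(2 + 1\right) \left(-92 + \left(2 + 1\right)\right)} = \frac{1}{43549 + 2 \cdot 3 \left(-92 + 3\right)} = \frac{1}{43549 + 2 \cdot 3 \left(-89\right)} = \frac{1}{43549 - 534} = \frac{1}{43015}$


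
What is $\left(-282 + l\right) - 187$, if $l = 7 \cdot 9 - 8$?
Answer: $-414$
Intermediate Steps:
$l = 55$ ($l = 63 - 8 = 55$)
$\left(-282 + l\right) - 187 = \left(-282 + 55\right) - 187 = -227 - 187 = -414$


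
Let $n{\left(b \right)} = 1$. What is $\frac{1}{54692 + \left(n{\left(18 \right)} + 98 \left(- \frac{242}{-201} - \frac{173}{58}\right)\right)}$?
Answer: $\frac{5829}{317789384} \approx 1.8342 \cdot 10^{-5}$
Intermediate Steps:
$\frac{1}{54692 + \left(n{\left(18 \right)} + 98 \left(- \frac{242}{-201} - \frac{173}{58}\right)\right)} = \frac{1}{54692 + \left(1 + 98 \left(- \frac{242}{-201} - \frac{173}{58}\right)\right)} = \frac{1}{54692 + \left(1 + 98 \left(\left(-242\right) \left(- \frac{1}{201}\right) - \frac{173}{58}\right)\right)} = \frac{1}{54692 + \left(1 + 98 \left(\frac{242}{201} - \frac{173}{58}\right)\right)} = \frac{1}{54692 + \left(1 + 98 \left(- \frac{20737}{11658}\right)\right)} = \frac{1}{54692 + \left(1 - \frac{1016113}{5829}\right)} = \frac{1}{54692 - \frac{1010284}{5829}} = \frac{1}{\frac{317789384}{5829}} = \frac{5829}{317789384}$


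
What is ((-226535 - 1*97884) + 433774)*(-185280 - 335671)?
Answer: -56968596605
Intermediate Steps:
((-226535 - 1*97884) + 433774)*(-185280 - 335671) = ((-226535 - 97884) + 433774)*(-520951) = (-324419 + 433774)*(-520951) = 109355*(-520951) = -56968596605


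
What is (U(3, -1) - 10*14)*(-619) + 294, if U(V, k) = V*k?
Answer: 88811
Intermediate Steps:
(U(3, -1) - 10*14)*(-619) + 294 = (3*(-1) - 10*14)*(-619) + 294 = (-3 - 140)*(-619) + 294 = -143*(-619) + 294 = 88517 + 294 = 88811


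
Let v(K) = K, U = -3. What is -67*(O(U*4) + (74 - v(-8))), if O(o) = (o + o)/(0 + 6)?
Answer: -5226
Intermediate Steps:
O(o) = o/3 (O(o) = (2*o)/6 = (2*o)*(⅙) = o/3)
-67*(O(U*4) + (74 - v(-8))) = -67*((-3*4)/3 + (74 - 1*(-8))) = -67*((⅓)*(-12) + (74 + 8)) = -67*(-4 + 82) = -67*78 = -5226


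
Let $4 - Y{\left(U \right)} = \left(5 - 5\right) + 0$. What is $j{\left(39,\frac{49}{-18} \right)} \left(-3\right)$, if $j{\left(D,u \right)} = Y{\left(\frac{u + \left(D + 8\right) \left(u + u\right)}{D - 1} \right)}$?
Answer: $-12$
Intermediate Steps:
$Y{\left(U \right)} = 4$ ($Y{\left(U \right)} = 4 - \left(\left(5 - 5\right) + 0\right) = 4 - \left(0 + 0\right) = 4 - 0 = 4 + 0 = 4$)
$j{\left(D,u \right)} = 4$
$j{\left(39,\frac{49}{-18} \right)} \left(-3\right) = 4 \left(-3\right) = -12$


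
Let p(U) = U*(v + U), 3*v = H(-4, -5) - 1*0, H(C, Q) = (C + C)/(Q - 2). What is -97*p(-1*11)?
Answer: -237941/21 ≈ -11331.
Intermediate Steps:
H(C, Q) = 2*C/(-2 + Q) (H(C, Q) = (2*C)/(-2 + Q) = 2*C/(-2 + Q))
v = 8/21 (v = (2*(-4)/(-2 - 5) - 1*0)/3 = (2*(-4)/(-7) + 0)/3 = (2*(-4)*(-⅐) + 0)/3 = (8/7 + 0)/3 = (⅓)*(8/7) = 8/21 ≈ 0.38095)
p(U) = U*(8/21 + U)
-97*p(-1*11) = -97*(-1*11)*(8 + 21*(-1*11))/21 = -97*(-11)*(8 + 21*(-11))/21 = -97*(-11)*(8 - 231)/21 = -97*(-11)*(-223)/21 = -97*2453/21 = -237941/21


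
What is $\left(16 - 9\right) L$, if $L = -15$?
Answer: $-105$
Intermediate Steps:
$\left(16 - 9\right) L = \left(16 - 9\right) \left(-15\right) = 7 \left(-15\right) = -105$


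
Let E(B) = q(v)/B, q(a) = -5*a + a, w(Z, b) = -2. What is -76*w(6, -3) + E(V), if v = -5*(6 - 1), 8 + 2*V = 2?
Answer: 356/3 ≈ 118.67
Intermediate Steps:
V = -3 (V = -4 + (½)*2 = -4 + 1 = -3)
v = -25 (v = -5*5 = -25)
q(a) = -4*a
E(B) = 100/B (E(B) = (-4*(-25))/B = 100/B)
-76*w(6, -3) + E(V) = -76*(-2) + 100/(-3) = 152 + 100*(-⅓) = 152 - 100/3 = 356/3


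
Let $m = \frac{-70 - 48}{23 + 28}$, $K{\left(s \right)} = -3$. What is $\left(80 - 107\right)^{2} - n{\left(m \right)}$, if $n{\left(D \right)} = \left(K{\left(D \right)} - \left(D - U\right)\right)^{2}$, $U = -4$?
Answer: $\frac{1839008}{2601} \approx 707.04$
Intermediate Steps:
$m = - \frac{118}{51} \approx -2.3137$
$n{\left(D \right)} = \left(-7 - D\right)^{2}$ ($n{\left(D \right)} = \left(-3 - \left(4 + D\right)\right)^{2} = \left(-7 - D\right)^{2}$)
$\left(80 - 107\right)^{2} - n{\left(m \right)} = \left(80 - 107\right)^{2} - \left(7 - \frac{118}{51}\right)^{2} = \left(-27\right)^{2} - \left(\frac{239}{51}\right)^{2} = 729 - \frac{57121}{2601} = \frac{1839008}{2601}$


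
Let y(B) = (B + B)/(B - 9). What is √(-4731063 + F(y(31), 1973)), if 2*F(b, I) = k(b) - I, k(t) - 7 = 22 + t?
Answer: I*√2290304258/22 ≈ 2175.3*I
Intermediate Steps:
k(t) = 29 + t (k(t) = 7 + (22 + t) = 29 + t)
y(B) = 2*B/(-9 + B) (y(B) = (2*B)/(-9 + B) = 2*B/(-9 + B))
F(b, I) = 29/2 + b/2 - I/2 (F(b, I) = ((29 + b) - I)/2 = (29 + b - I)/2 = 29/2 + b/2 - I/2)
√(-4731063 + F(y(31), 1973)) = √(-4731063 + (29/2 + (2*31/(-9 + 31))/2 - ½*1973)) = √(-4731063 + (29/2 + (2*31/22)/2 - 1973/2)) = √(-4731063 + (29/2 + (2*31*(1/22))/2 - 1973/2)) = √(-4731063 + (29/2 + (½)*(31/11) - 1973/2)) = √(-4731063 + (29/2 + 31/22 - 1973/2)) = √(-4731063 - 21353/22) = √(-104104739/22) = I*√2290304258/22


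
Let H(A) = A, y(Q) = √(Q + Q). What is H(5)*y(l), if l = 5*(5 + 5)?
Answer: 50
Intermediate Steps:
l = 50 (l = 5*10 = 50)
y(Q) = √2*√Q (y(Q) = √(2*Q) = √2*√Q)
H(5)*y(l) = 5*(√2*√50) = 5*(√2*(5*√2)) = 5*10 = 50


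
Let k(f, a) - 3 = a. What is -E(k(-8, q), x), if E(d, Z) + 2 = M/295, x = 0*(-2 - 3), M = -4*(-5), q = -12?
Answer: 114/59 ≈ 1.9322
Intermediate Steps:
k(f, a) = 3 + a
M = 20
x = 0 (x = 0*(-5) = 0)
E(d, Z) = -114/59 (E(d, Z) = -2 + 20/295 = -2 + 20*(1/295) = -2 + 4/59 = -114/59)
-E(k(-8, q), x) = -1*(-114/59) = 114/59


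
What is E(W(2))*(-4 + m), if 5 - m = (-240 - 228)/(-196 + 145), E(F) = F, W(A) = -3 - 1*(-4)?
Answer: -139/17 ≈ -8.1765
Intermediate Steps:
W(A) = 1 (W(A) = -3 + 4 = 1)
m = -71/17 (m = 5 - (-240 - 228)/(-196 + 145) = 5 - (-468)/(-51) = 5 - (-468)*(-1)/51 = 5 - 1*156/17 = 5 - 156/17 = -71/17 ≈ -4.1765)
E(W(2))*(-4 + m) = 1*(-4 - 71/17) = 1*(-139/17) = -139/17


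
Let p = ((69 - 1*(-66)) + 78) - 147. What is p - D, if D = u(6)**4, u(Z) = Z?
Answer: -1230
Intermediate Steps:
p = 66 (p = ((69 + 66) + 78) - 147 = (135 + 78) - 147 = 213 - 147 = 66)
D = 1296 (D = 6**4 = 1296)
p - D = 66 - 1*1296 = 66 - 1296 = -1230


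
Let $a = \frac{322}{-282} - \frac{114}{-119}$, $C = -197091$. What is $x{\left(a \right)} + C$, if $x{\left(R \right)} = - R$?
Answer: $- \frac{3306986804}{16779} \approx -1.9709 \cdot 10^{5}$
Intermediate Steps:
$a = - \frac{3085}{16779}$ ($a = 322 \left(- \frac{1}{282}\right) - - \frac{114}{119} = - \frac{161}{141} + \frac{114}{119} = - \frac{3085}{16779} \approx -0.18386$)
$x{\left(a \right)} + C = \left(-1\right) \left(- \frac{3085}{16779}\right) - 197091 = \frac{3085}{16779} - 197091 = - \frac{3306986804}{16779}$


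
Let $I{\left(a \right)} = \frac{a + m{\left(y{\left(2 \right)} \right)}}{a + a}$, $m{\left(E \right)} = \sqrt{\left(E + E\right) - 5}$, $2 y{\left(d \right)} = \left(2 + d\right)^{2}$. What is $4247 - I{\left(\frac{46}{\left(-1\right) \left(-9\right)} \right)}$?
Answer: $\frac{8493}{2} - \frac{9 \sqrt{11}}{92} \approx 4246.2$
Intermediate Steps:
$y{\left(d \right)} = \frac{\left(2 + d\right)^{2}}{2}$
$m{\left(E \right)} = \sqrt{-5 + 2 E}$ ($m{\left(E \right)} = \sqrt{2 E - 5} = \sqrt{-5 + 2 E}$)
$I{\left(a \right)} = \frac{a + \sqrt{11}}{2 a}$ ($I{\left(a \right)} = \frac{a + \sqrt{-5 + 2 \frac{\left(2 + 2\right)^{2}}{2}}}{a + a} = \frac{a + \sqrt{-5 + 2 \frac{4^{2}}{2}}}{2 a} = \left(a + \sqrt{-5 + 2 \cdot \frac{1}{2} \cdot 16}\right) \frac{1}{2 a} = \left(a + \sqrt{-5 + 2 \cdot 8}\right) \frac{1}{2 a} = \left(a + \sqrt{-5 + 16}\right) \frac{1}{2 a} = \left(a + \sqrt{11}\right) \frac{1}{2 a} = \frac{a + \sqrt{11}}{2 a}$)
$4247 - I{\left(\frac{46}{\left(-1\right) \left(-9\right)} \right)} = 4247 - \frac{\frac{46}{\left(-1\right) \left(-9\right)} + \sqrt{11}}{2 \frac{46}{\left(-1\right) \left(-9\right)}} = 4247 - \frac{\frac{46}{9} + \sqrt{11}}{2 \cdot \frac{46}{9}} = 4247 - \frac{1}{2} \cdot \frac{9}{46} \left(\frac{46}{9} + \sqrt{11}\right) = 4247 - \left(\frac{1}{2} + \frac{9 \sqrt{11}}{92}\right) = \frac{8493}{2} - \frac{9 \sqrt{11}}{92}$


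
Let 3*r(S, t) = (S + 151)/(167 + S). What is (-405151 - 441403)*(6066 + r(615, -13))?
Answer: -6023909799754/1173 ≈ -5.1355e+9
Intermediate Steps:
r(S, t) = (151 + S)/(3*(167 + S)) (r(S, t) = ((S + 151)/(167 + S))/3 = ((151 + S)/(167 + S))/3 = (151 + S)/(3*(167 + S)))
(-405151 - 441403)*(6066 + r(615, -13)) = (-405151 - 441403)*(6066 + (151 + 615)/(3*(167 + 615))) = -846554*(6066 + (⅓)*766/782) = -846554*(6066 + (⅓)*(1/782)*766) = -846554*(6066 + 383/1173) = -846554*7115801/1173 = -6023909799754/1173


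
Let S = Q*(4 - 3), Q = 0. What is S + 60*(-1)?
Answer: -60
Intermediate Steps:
S = 0 (S = 0*(4 - 3) = 0*1 = 0)
S + 60*(-1) = 0 + 60*(-1) = 0 - 60 = -60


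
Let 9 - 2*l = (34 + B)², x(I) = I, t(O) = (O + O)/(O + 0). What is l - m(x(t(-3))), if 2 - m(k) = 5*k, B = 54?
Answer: -7719/2 ≈ -3859.5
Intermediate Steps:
t(O) = 2 (t(O) = (2*O)/O = 2)
l = -7735/2 (l = 9/2 - (34 + 54)²/2 = 9/2 - ½*88² = 9/2 - ½*7744 = 9/2 - 3872 = -7735/2 ≈ -3867.5)
m(k) = 2 - 5*k
l - m(x(t(-3))) = -7735/2 - (2 - 5*2) = -7735/2 - (2 - 10) = -7735/2 - 1*(-8) = -7735/2 + 8 = -7719/2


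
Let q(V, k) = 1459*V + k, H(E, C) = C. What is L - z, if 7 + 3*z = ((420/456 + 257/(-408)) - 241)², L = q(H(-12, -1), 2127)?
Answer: -3361014664081/180280512 ≈ -18643.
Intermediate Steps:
q(V, k) = k + 1459*V
L = 668 (L = 2127 + 1459*(-1) = 2127 - 1459 = 668)
z = 3481442046097/180280512 (z = -7/3 + ((420/456 + 257/(-408)) - 241)²/3 = -7/3 + ((420*(1/456) + 257*(-1/408)) - 241)²/3 = -7/3 + ((35/38 - 257/408) - 241)²/3 = -7/3 + (2257/7752 - 241)²/3 = -7/3 + (-1865975/7752)²/3 = -7/3 + (⅓)*(3481862700625/60093504) = -7/3 + 3481862700625/180280512 = 3481442046097/180280512 ≈ 19311.)
L - z = 668 - 1*3481442046097/180280512 = 668 - 3481442046097/180280512 = -3361014664081/180280512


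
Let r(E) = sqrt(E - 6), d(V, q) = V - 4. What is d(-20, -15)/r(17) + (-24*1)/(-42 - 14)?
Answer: 3/7 - 24*sqrt(11)/11 ≈ -6.8077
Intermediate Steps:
d(V, q) = -4 + V
r(E) = sqrt(-6 + E)
d(-20, -15)/r(17) + (-24*1)/(-42 - 14) = (-4 - 20)/(sqrt(-6 + 17)) + (-24*1)/(-42 - 14) = -24*sqrt(11)/11 - 24/(-56) = -24*sqrt(11)/11 - 24*(-1/56) = -24*sqrt(11)/11 + 3/7 = 3/7 - 24*sqrt(11)/11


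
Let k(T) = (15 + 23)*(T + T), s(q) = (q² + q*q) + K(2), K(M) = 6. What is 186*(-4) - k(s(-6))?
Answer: -6672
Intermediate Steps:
s(q) = 6 + 2*q² (s(q) = (q² + q*q) + 6 = (q² + q²) + 6 = 2*q² + 6 = 6 + 2*q²)
k(T) = 76*T (k(T) = 38*(2*T) = 76*T)
186*(-4) - k(s(-6)) = 186*(-4) - 76*(6 + 2*(-6)²) = -744 - 76*(6 + 2*36) = -744 - 76*(6 + 72) = -744 - 76*78 = -744 - 1*5928 = -744 - 5928 = -6672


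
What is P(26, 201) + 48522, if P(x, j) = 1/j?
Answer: 9752923/201 ≈ 48522.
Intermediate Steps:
P(26, 201) + 48522 = 1/201 + 48522 = 9752923/201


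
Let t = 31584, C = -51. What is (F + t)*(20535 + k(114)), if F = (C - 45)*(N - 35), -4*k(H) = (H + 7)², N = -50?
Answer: 670670064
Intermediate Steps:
k(H) = -(7 + H)²/4 (k(H) = -(H + 7)²/4 = -(7 + H)²/4)
F = 8160 (F = (-51 - 45)*(-50 - 35) = -96*(-85) = 8160)
(F + t)*(20535 + k(114)) = (8160 + 31584)*(20535 - (7 + 114)²/4) = 39744*(20535 - ¼*121²) = 39744*(20535 - ¼*14641) = 39744*(20535 - 14641/4) = 39744*(67499/4) = 670670064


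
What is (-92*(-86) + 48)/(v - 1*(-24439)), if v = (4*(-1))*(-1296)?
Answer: 7960/29623 ≈ 0.26871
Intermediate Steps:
v = 5184 (v = -4*(-1296) = 5184)
(-92*(-86) + 48)/(v - 1*(-24439)) = (-92*(-86) + 48)/(5184 - 1*(-24439)) = (7912 + 48)/(5184 + 24439) = 7960/29623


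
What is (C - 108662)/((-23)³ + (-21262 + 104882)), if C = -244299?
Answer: -352961/71453 ≈ -4.9398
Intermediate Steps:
(C - 108662)/((-23)³ + (-21262 + 104882)) = (-244299 - 108662)/((-23)³ + (-21262 + 104882)) = -352961/(-12167 + 83620) = -352961/71453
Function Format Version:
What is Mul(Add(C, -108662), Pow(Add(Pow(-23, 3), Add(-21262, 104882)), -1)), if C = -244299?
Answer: Rational(-352961, 71453) ≈ -4.9398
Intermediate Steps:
Mul(Add(C, -108662), Pow(Add(Pow(-23, 3), Add(-21262, 104882)), -1)) = Mul(Add(-244299, -108662), Pow(Add(Pow(-23, 3), Add(-21262, 104882)), -1)) = Mul(-352961, Pow(Add(-12167, 83620), -1)) = Mul(-352961, Pow(71453, -1)) = Mul(-352961, Rational(1, 71453)) = Rational(-352961, 71453)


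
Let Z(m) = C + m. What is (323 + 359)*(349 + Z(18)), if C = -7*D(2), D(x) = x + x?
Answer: 231198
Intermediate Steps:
D(x) = 2*x
C = -28 (C = -14*2 = -7*4 = -28)
Z(m) = -28 + m
(323 + 359)*(349 + Z(18)) = (323 + 359)*(349 + (-28 + 18)) = 682*(349 - 10) = 682*339 = 231198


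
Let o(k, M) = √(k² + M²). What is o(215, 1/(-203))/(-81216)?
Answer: -√1904886026/16486848 ≈ -0.0026473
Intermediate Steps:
o(k, M) = √(M² + k²)
o(215, 1/(-203))/(-81216) = √((1/(-203))² + 215²)/(-81216) = √((-1/203)² + 46225)*(-1/81216) = √(1/41209 + 46225)*(-1/81216) = √(1904886026/41209)*(-1/81216) = (√1904886026/203)*(-1/81216) = -√1904886026/16486848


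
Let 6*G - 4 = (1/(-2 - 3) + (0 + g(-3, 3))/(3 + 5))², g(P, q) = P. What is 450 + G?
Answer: 4326929/9600 ≈ 450.72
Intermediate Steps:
G = 6929/9600 (G = ⅔ + (1/(-2 - 3) + (0 - 3)/(3 + 5))²/6 = ⅔ + (1/(-5) - 3/8)²/6 = ⅔ + (-⅕ - 3*⅛)²/6 = ⅔ + (-⅕ - 3/8)²/6 = ⅔ + (-23/40)²/6 = ⅔ + (⅙)*(529/1600) = ⅔ + 529/9600 = 6929/9600 ≈ 0.72177)
450 + G = 450 + 6929/9600 = 4326929/9600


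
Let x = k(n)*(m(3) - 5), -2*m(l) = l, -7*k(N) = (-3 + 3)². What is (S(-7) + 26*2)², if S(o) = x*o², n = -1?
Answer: 2704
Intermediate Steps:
k(N) = 0 (k(N) = -(-3 + 3)²/7 = -⅐*0² = -⅐*0 = 0)
m(l) = -l/2
x = 0 (x = 0*(-½*3 - 5) = 0*(-3/2 - 5) = 0*(-13/2) = 0)
S(o) = 0 (S(o) = 0*o² = 0)
(S(-7) + 26*2)² = (0 + 26*2)² = (0 + 52)² = 52² = 2704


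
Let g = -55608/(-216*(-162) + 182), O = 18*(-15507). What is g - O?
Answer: 4908961158/17587 ≈ 2.7912e+5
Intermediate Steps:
O = -279126
g = -27804/17587 (g = -55608/(34992 + 182) = -55608/35174 = -55608*1/35174 = -27804/17587 ≈ -1.5809)
g - O = -27804/17587 - 1*(-279126) = -27804/17587 + 279126 = 4908961158/17587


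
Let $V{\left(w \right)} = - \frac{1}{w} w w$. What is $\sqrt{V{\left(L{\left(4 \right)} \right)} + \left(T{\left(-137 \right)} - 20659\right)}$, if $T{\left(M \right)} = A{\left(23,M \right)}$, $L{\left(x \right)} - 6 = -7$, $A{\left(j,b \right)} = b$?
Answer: $i \sqrt{20795} \approx 144.2 i$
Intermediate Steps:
$L{\left(x \right)} = -1$ ($L{\left(x \right)} = 6 - 7 = -1$)
$T{\left(M \right)} = M$
$V{\left(w \right)} = - w$
$\sqrt{V{\left(L{\left(4 \right)} \right)} + \left(T{\left(-137 \right)} - 20659\right)} = \sqrt{\left(-1\right) \left(-1\right) - 20796} = \sqrt{1 - 20796} = \sqrt{-20795} = i \sqrt{20795}$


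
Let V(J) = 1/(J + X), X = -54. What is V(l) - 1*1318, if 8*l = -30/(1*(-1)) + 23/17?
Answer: -8977034/6811 ≈ -1318.0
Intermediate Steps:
l = 533/136 (l = (-30/(1*(-1)) + 23/17)/8 = (-30/(-1) + 23*(1/17))/8 = (-30*(-1) + 23/17)/8 = (30 + 23/17)/8 = (⅛)*(533/17) = 533/136 ≈ 3.9191)
V(J) = 1/(-54 + J) (V(J) = 1/(J - 54) = 1/(-54 + J))
V(l) - 1*1318 = 1/(-54 + 533/136) - 1*1318 = 1/(-6811/136) - 1318 = -136/6811 - 1318 = -8977034/6811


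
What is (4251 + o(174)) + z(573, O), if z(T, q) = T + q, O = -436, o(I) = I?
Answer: 4562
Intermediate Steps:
(4251 + o(174)) + z(573, O) = (4251 + 174) + (573 - 436) = 4425 + 137 = 4562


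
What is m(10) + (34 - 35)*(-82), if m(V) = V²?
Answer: 182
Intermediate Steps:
m(10) + (34 - 35)*(-82) = 10² + (34 - 35)*(-82) = 100 - 1*(-82) = 100 + 82 = 182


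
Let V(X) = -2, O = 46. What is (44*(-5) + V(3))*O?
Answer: -10212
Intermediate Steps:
(44*(-5) + V(3))*O = (44*(-5) - 2)*46 = (-220 - 2)*46 = -222*46 = -10212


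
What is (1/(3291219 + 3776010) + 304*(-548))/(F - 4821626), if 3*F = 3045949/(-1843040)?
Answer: 2169891742156523680/62802581375771231267 ≈ 0.034551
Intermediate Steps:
F = -3045949/5529120 (F = (3045949/(-1843040))/3 = (3045949*(-1/1843040))/3 = (⅓)*(-3045949/1843040) = -3045949/5529120 ≈ -0.55089)
(1/(3291219 + 3776010) + 304*(-548))/(F - 4821626) = (1/(3291219 + 3776010) + 304*(-548))/(-3045949/5529120 - 4821626) = (1/7067229 - 166592)/(-26659351795069/5529120) = (1/7067229 - 166592)*(-5529120/26659351795069) = -1177343813567/7067229*(-5529120/26659351795069) = 2169891742156523680/62802581375771231267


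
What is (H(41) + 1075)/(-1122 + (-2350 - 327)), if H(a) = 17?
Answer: -1092/3799 ≈ -0.28744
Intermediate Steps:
(H(41) + 1075)/(-1122 + (-2350 - 327)) = (17 + 1075)/(-1122 + (-2350 - 327)) = 1092/(-1122 - 2677) = 1092/(-3799) = 1092*(-1/3799) = -1092/3799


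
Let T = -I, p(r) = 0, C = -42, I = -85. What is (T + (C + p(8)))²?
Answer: 1849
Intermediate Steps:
T = 85 (T = -1*(-85) = 85)
(T + (C + p(8)))² = (85 + (-42 + 0))² = (85 - 42)² = 43² = 1849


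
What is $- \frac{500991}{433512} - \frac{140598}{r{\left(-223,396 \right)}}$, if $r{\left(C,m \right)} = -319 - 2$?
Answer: $\frac{63125755}{144504} \approx 436.84$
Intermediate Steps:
$r{\left(C,m \right)} = -321$ ($r{\left(C,m \right)} = -319 - 2 = -321$)
$- \frac{500991}{433512} - \frac{140598}{r{\left(-223,396 \right)}} = - \frac{500991}{433512} - \frac{140598}{-321} = \left(-500991\right) \frac{1}{433512} - -438 = - \frac{166997}{144504} + 438 = \frac{63125755}{144504}$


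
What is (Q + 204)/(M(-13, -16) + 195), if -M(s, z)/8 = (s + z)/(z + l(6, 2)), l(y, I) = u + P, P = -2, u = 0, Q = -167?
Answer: 333/1639 ≈ 0.20317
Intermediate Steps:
l(y, I) = -2 (l(y, I) = 0 - 2 = -2)
M(s, z) = -8*(s + z)/(-2 + z) (M(s, z) = -8*(s + z)/(z - 2) = -8*(s + z)/(-2 + z))
(Q + 204)/(M(-13, -16) + 195) = (-167 + 204)/(8*(-1*(-13) - 1*(-16))/(-2 - 16) + 195) = 37/(8*(13 + 16)/(-18) + 195) = 37/(8*(-1/18)*29 + 195) = 37/(-116/9 + 195) = 37/(1639/9) = 37*(9/1639) = 333/1639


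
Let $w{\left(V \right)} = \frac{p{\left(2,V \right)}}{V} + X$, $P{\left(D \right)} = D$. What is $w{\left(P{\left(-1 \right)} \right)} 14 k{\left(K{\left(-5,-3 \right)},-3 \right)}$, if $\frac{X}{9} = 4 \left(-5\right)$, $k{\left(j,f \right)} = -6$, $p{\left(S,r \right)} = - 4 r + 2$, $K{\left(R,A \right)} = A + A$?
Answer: $15624$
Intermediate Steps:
$K{\left(R,A \right)} = 2 A$
$p{\left(S,r \right)} = 2 - 4 r$
$X = -180$ ($X = 9 \cdot 4 \left(-5\right) = 9 \left(-20\right) = -180$)
$w{\left(V \right)} = -180 + \frac{2 - 4 V}{V}$ ($w{\left(V \right)} = \frac{2 - 4 V}{V} - 180 = -180 + \frac{2 - 4 V}{V}$)
$w{\left(P{\left(-1 \right)} \right)} 14 k{\left(K{\left(-5,-3 \right)},-3 \right)} = \left(-184 + \frac{2}{-1}\right) 14 \left(-6\right) = \left(-184 + 2 \left(-1\right)\right) 14 \left(-6\right) = \left(-184 - 2\right) 14 \left(-6\right) = \left(-186\right) 14 \left(-6\right) = \left(-2604\right) \left(-6\right) = 15624$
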